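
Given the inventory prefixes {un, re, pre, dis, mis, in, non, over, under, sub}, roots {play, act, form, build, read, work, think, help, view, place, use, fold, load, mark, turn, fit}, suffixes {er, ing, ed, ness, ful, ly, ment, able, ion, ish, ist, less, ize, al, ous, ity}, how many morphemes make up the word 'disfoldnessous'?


Segmenting 'disfoldnessous' against the inventory:
  'dis' -> prefix (morpheme 1)
  'fold' -> root (morpheme 2)
  'ness' -> suffix (morpheme 3)
  'ous' -> suffix (morpheme 4)
Total morphemes: 4

4


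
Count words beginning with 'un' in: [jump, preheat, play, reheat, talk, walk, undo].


Checking each word for prefix 'un':
  'jump' -> no (count: 0)
  'preheat' -> no (count: 0)
  'play' -> no (count: 0)
  'reheat' -> no (count: 0)
  'talk' -> no (count: 0)
  'walk' -> no (count: 0)
  'undo' -> YES, starts with 'un' (count: 1)
Total with prefix 'un': 1

1


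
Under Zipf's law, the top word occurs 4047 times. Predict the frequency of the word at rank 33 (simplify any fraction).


Zipf's law: freq(rank) = f1 / rank
f1 = 4047, rank = 33
freq = 4047 / 33
GCD(4047, 33) = 3
Simplified: 1349/11

1349/11


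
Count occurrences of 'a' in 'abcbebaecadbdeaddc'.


Scanning 'abcbebaecadbdeaddc' for 'a':
  Position 0: 'a' -> MATCH (count: 1)
  Position 6: 'a' -> MATCH (count: 2)
  Position 9: 'a' -> MATCH (count: 3)
  Position 14: 'a' -> MATCH (count: 4)
Total occurrences of 'a': 4

4


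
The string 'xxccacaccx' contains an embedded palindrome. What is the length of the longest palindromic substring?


Scanning 'xxccacaccx' for palindromic substrings.
Substring at positions 1-9: 'xccacaccx'.
Check: reverse('xccacaccx') = 'xccacaccx' -> palindrome confirmed.
Neighbouring characters ('x' / '-') break symmetry, so it cannot extend further.
No longer palindromic substring exists; longest length = 9

9


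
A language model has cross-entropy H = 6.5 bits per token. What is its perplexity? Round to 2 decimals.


Perplexity formula: PP = 2^H
H = 6.5
PP = 2^6.5
Decompose: 2^6.5 = 2^6 * 2^0.5 = 2^6 * sqrt(2)
2^6 = 64, sqrt(2) ~ 1.4142136
PP ~ 64 * 1.4142136 = 90.5096704
Rounded to 2 decimals: 90.51

90.51


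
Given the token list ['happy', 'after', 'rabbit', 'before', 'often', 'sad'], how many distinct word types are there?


Listing all tokens and tracking unique types:
  Token 1: 'happy' -> NEW (unique so far: 1)
  Token 2: 'after' -> NEW (unique so far: 2)
  Token 3: 'rabbit' -> NEW (unique so far: 3)
  Token 4: 'before' -> NEW (unique so far: 4)
  Token 5: 'often' -> NEW (unique so far: 5)
  Token 6: 'sad' -> NEW (unique so far: 6)
Unique types: ('after', 'before', 'happy', 'often', 'rabbit', 'sad')
Vocabulary size: 6

6


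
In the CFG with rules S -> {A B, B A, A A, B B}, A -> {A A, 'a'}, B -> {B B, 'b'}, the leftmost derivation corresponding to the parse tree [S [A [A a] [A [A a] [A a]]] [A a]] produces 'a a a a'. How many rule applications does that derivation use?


Every bracketed nonterminal node [X ...] in the tree is produced by exactly one rule application.
Reading the tree off as a leftmost derivation:
  Step 1: S  =>  A A   (applied S -> A A)
  Step 2: A A  =>  A A A   (applied A -> A A)
  Step 3: A A A  =>  a A A   (applied A -> a)
  Step 4: a A A  =>  a A A A   (applied A -> A A)
  Step 5: a A A A  =>  a a A A   (applied A -> a)
  Step 6: a a A A  =>  a a a A   (applied A -> a)
  Step 7: a a a A  =>  a a a a   (applied A -> a)
Final yield: a a a a
Total rewrite steps: 7

7


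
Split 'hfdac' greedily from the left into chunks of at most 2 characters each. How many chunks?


'hfdac' has 5 characters.
Chunking with max size 2:
  Chunk 1: 'hf' (positions 0-1)
  Chunk 2: 'da' (positions 2-3)
  Chunk 3: 'c' (positions 4-4)
Total chunks: ceil(5 / 2) = 3

3


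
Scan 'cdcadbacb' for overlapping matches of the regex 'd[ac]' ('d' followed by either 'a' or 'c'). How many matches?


Pattern: d[ac] means 'd' followed by either 'a' or 'c'.
Scanning 'cdcadbacb' position-by-position:
  Pos 0: window 'cd' -> no
  Pos 1: window 'dc' -> MATCH
  Pos 2: window 'ca' -> no
  Pos 3: window 'ad' -> no
  Pos 4: window 'db' -> no
  Pos 5: window 'ba' -> no
  Pos 6: window 'ac' -> no
  Pos 7: window 'cb' -> no
  Pos 8: window 'b' -> no
Total matches: 1

1


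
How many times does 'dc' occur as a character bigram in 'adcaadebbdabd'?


Scanning 'adcaadebbdabd' for bigram 'dc':
  Position 0: 'ad' -> no
  Position 1: 'dc' -> MATCH
  Position 2: 'ca' -> no
  Position 3: 'aa' -> no
  Position 4: 'ad' -> no
  Position 5: 'de' -> no
  Position 6: 'eb' -> no
  Position 7: 'bb' -> no
  Position 8: 'bd' -> no
  Position 9: 'da' -> no
  Position 10: 'ab' -> no
  Position 11: 'bd' -> no
Total matches: 1

1


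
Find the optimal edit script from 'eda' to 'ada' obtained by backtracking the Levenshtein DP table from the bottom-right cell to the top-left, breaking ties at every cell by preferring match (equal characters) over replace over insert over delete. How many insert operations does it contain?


Edit distance = 1. Backtracking from cell (3, 3) with preference match > replace > insert > delete,
then listing the resulting alignment 'eda' -> 'ada' left to right:
  Step 1: replace e->a
  Step 2: keep 'd'
  Step 3: keep 'a'
Total insertions: 0

0


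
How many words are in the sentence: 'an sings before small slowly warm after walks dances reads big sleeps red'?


Counting words by splitting on spaces:
  Word 1: 'an'
  Word 2: 'sings'
  Word 3: 'before'
  Word 4: 'small'
  Word 5: 'slowly'
  Word 6: 'warm'
  Word 7: 'after'
  Word 8: 'walks'
  Word 9: 'dances'
  Word 10: 'reads'
  Word 11: 'big'
  Word 12: 'sleeps'
  Word 13: 'red'
Total words: 13

13


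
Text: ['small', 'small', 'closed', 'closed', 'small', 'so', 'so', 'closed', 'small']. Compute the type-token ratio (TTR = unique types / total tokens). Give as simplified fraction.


Tokens: 9
Unique types: ('closed', 'small', 'so') = 3
TTR = 3/9
Simplify: divide both by 3 -> 1/3
TTR = 1/3

1/3


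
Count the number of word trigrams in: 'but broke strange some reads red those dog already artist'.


Word trigrams from [10] words:
  Trigram 1: (but broke strange)
  Trigram 2: (broke strange some)
  Trigram 3: (strange some reads)
  Trigram 4: (some reads red)
  Trigram 5: (reads red those)
  Trigram 6: (red those dog)
  Trigram 7: (those dog already)
  Trigram 8: (dog already artist)
Total word trigrams: 10 - 2 = 8

8


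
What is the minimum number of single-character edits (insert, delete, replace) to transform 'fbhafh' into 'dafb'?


Building DP table for s1='fbhafh' (len 6) and s2='dafb' (len 4):
       d  a  f  b
    0  1  2  3  4
  f 1  1  2  2  3
  b 2  2  2  3  2
  h 3  3  3  3  3
  a 4  4  3  4  4
  f 5  5  4  3  4
  h 6  6  5  4  4
Edit distance = dp[6][4] = 4

4


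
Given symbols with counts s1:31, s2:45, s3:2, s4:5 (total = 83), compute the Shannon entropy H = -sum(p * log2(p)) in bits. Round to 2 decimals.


Computing entropy H = -sum(p_i * log2(p_i)):
  s1: p = 31/83 = 0.3735, -p*log2(p) = 0.5307
  s2: p = 45/83 = 0.5422, -p*log2(p) = 0.4788
  s3: p = 2/83 = 0.0241, -p*log2(p) = 0.1295
  s4: p = 5/83 = 0.0602, -p*log2(p) = 0.2442
H = sum of terms = 1.3832
Rounded to 2 decimals: 1.38

1.38


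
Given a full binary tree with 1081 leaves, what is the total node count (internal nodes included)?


Leaf nodes (terminals): 1081
Internal nodes = n - 1 = 1081 - 1 = 1080
Total = leaves + internal = 1081 + 1080 = 2161

2161


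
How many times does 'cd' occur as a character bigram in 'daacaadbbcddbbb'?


Scanning 'daacaadbbcddbbb' for bigram 'cd':
  Position 0: 'da' -> no
  Position 1: 'aa' -> no
  Position 2: 'ac' -> no
  Position 3: 'ca' -> no
  Position 4: 'aa' -> no
  Position 5: 'ad' -> no
  Position 6: 'db' -> no
  Position 7: 'bb' -> no
  Position 8: 'bc' -> no
  Position 9: 'cd' -> MATCH
  Position 10: 'dd' -> no
  Position 11: 'db' -> no
  Position 12: 'bb' -> no
  Position 13: 'bb' -> no
Total matches: 1

1


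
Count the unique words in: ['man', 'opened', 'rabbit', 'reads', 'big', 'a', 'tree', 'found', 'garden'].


Listing all tokens and tracking unique types:
  Token 1: 'man' -> NEW (unique so far: 1)
  Token 2: 'opened' -> NEW (unique so far: 2)
  Token 3: 'rabbit' -> NEW (unique so far: 3)
  Token 4: 'reads' -> NEW (unique so far: 4)
  Token 5: 'big' -> NEW (unique so far: 5)
  Token 6: 'a' -> NEW (unique so far: 6)
  Token 7: 'tree' -> NEW (unique so far: 7)
  Token 8: 'found' -> NEW (unique so far: 8)
  Token 9: 'garden' -> NEW (unique so far: 9)
Unique types: ('a', 'big', 'found', 'garden', 'man', 'opened', 'rabbit', 'reads', 'tree')
Vocabulary size: 9

9


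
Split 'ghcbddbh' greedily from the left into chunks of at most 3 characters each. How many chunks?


'ghcbddbh' has 8 characters.
Chunking with max size 3:
  Chunk 1: 'ghc' (positions 0-2)
  Chunk 2: 'bdd' (positions 3-5)
  Chunk 3: 'bh' (positions 6-7)
Total chunks: ceil(8 / 3) = 3

3


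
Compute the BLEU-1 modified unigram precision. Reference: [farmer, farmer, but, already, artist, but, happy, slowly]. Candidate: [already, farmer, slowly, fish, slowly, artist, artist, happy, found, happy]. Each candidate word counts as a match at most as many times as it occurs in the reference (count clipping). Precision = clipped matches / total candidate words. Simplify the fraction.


Reference word counts: {'already': 1, 'artist': 1, 'but': 2, 'farmer': 2, 'happy': 1, 'slowly': 1}
Checking each candidate word (with clipping):
  'already' -> in reference (ref count 1, used 1/1) -> match (matches: 1)
  'farmer' -> in reference (ref count 2, used 1/2) -> match (matches: 2)
  'slowly' -> in reference (ref count 1, used 1/1) -> match (matches: 3)
  'fish' -> not in reference -> no match (matches: 3)
  'slowly' -> ref count 1 already used up (1/1) -> clipped, no match (matches: 3)
  'artist' -> in reference (ref count 1, used 1/1) -> match (matches: 4)
  'artist' -> ref count 1 already used up (1/1) -> clipped, no match (matches: 4)
  'happy' -> in reference (ref count 1, used 1/1) -> match (matches: 5)
  'found' -> not in reference -> no match (matches: 5)
  'happy' -> ref count 1 already used up (1/1) -> clipped, no match (matches: 5)
Clipped matches: 5, Candidate length: 10
Precision = 5/10 = 1/2

1/2


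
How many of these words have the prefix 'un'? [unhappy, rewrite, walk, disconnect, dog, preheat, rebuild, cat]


Checking each word for prefix 'un':
  'unhappy' -> YES, starts with 'un' (count: 1)
  'rewrite' -> no (count: 1)
  'walk' -> no (count: 1)
  'disconnect' -> no (count: 1)
  'dog' -> no (count: 1)
  'preheat' -> no (count: 1)
  'rebuild' -> no (count: 1)
  'cat' -> no (count: 1)
Total with prefix 'un': 1

1


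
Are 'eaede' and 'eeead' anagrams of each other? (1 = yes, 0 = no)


Sort characters of 'eaede': 'adeee'
Sort characters of 'eeead': 'adeee'
Sorted forms match -> they ARE anagrams
Result: 1

1


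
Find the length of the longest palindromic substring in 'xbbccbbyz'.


Scanning 'xbbccbbyz' for palindromic substrings.
Substring at positions 1-6: 'bbccbb'.
Check: reverse('bbccbb') = 'bbccbb' -> palindrome confirmed.
Neighbouring characters ('x' / 'y') break symmetry, so it cannot extend further.
No longer palindromic substring exists; longest length = 6

6


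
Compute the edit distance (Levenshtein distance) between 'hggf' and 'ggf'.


Building DP table for s1='hggf' (len 4) and s2='ggf' (len 3):
       g  g  f
    0  1  2  3
  h 1  1  2  3
  g 2  1  1  2
  g 3  2  1  2
  f 4  3  2  1
Edit distance = dp[4][3] = 1

1


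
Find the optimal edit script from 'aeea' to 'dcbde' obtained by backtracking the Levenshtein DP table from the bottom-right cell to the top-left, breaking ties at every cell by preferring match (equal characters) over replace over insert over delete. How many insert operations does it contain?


Edit distance = 5. Backtracking from cell (4, 5) with preference match > replace > insert > delete,
then listing the resulting alignment 'aeea' -> 'dcbde' left to right:
  Step 1: insert 'd' [insertion #1]
  Step 2: replace a->c
  Step 3: replace e->b
  Step 4: replace e->d
  Step 5: replace a->e
Total insertions: 1

1


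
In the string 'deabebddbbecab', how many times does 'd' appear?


Scanning 'deabebddbbecab' for 'd':
  Position 0: 'd' -> MATCH (count: 1)
  Position 6: 'd' -> MATCH (count: 2)
  Position 7: 'd' -> MATCH (count: 3)
Total occurrences of 'd': 3

3


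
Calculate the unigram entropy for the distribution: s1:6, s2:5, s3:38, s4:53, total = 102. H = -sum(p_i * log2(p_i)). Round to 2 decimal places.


Computing entropy H = -sum(p_i * log2(p_i)):
  s1: p = 6/102 = 0.0588, -p*log2(p) = 0.2404
  s2: p = 5/102 = 0.0490, -p*log2(p) = 0.2133
  s3: p = 38/102 = 0.3725, -p*log2(p) = 0.5307
  s4: p = 53/102 = 0.5196, -p*log2(p) = 0.4908
H = sum of terms = 1.4752
Rounded to 2 decimals: 1.48

1.48


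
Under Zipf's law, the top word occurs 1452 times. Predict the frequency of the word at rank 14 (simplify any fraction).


Zipf's law: freq(rank) = f1 / rank
f1 = 1452, rank = 14
freq = 1452 / 14
GCD(1452, 14) = 2
Simplified: 726/7

726/7


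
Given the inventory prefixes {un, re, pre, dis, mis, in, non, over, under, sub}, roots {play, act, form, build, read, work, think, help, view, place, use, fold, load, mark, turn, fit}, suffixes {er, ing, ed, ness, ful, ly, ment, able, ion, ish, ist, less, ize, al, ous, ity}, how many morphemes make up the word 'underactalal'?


Segmenting 'underactalal' against the inventory:
  'under' -> prefix (morpheme 1)
  'act' -> root (morpheme 2)
  'al' -> suffix (morpheme 3)
  'al' -> suffix (morpheme 4)
Total morphemes: 4

4


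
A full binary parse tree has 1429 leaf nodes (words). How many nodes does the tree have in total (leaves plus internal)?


Leaf nodes (terminals): 1429
Internal nodes = n - 1 = 1429 - 1 = 1428
Total = leaves + internal = 1429 + 1428 = 2857

2857


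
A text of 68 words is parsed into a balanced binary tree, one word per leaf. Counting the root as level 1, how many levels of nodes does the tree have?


In a balanced binary tree with n leaves the deepest leaf is ceil(log2(n)) edges below the root,
so counting node levels inclusive of root and leaves gives ceil(log2(n)) + 1 levels.
log2(68) = 6.0875
ceil(6.0875) = 7
levels = 7 + 1 = 8

8


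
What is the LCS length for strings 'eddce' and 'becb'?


DP table for LCS of 'eddce' and 'becb':
       b  e  c  b
    0  0  0  0  0
  e 0  0  1  1  1
  d 0  0  1  1  1
  d 0  0  1  1  1
  c 0  0  1  2  2
  e 0  0  1  2  2
LCS: 'ec'
LCS length = 2

2


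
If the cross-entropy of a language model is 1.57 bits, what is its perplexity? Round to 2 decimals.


Perplexity formula: PP = 2^H
H = 1.57
PP = 2^1.57
Decompose: 2^1.57 = 2^1 * 2^0.57
2^1 = 2, 2^0.57 ~ 1.4845236
PP ~ 2 * 1.4845236 = 2.9690472
Rounded to 2 decimals: 2.97

2.97


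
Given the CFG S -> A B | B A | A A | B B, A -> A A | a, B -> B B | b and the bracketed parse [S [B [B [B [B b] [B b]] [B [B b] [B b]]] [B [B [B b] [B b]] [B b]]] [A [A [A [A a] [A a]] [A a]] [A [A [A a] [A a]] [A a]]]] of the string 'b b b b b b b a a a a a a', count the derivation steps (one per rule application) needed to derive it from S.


Every bracketed nonterminal node [X ...] in the tree is produced by exactly one rule application.
Reading the tree off as a leftmost derivation:
  Step 1: S  =>  B A   (applied S -> B A)
  Step 2: B A  =>  B B A   (applied B -> B B)
  Step 3: B B A  =>  B B B A   (applied B -> B B)
  Step 4: B B B A  =>  B B B B A   (applied B -> B B)
  Step 5: B B B B A  =>  b B B B A   (applied B -> b)
  Step 6: b B B B A  =>  b b B B A   (applied B -> b)
  Step 7: b b B B A  =>  b b B B B A   (applied B -> B B)
  Step 8: b b B B B A  =>  b b b B B A   (applied B -> b)
  Step 9: b b b B B A  =>  b b b b B A   (applied B -> b)
  Step 10: b b b b B A  =>  b b b b B B A   (applied B -> B B)
  Step 11: b b b b B B A  =>  b b b b B B B A   (applied B -> B B)
  Step 12: b b b b B B B A  =>  b b b b b B B A   (applied B -> b)
  Step 13: b b b b b B B A  =>  b b b b b b B A   (applied B -> b)
  Step 14: b b b b b b B A  =>  b b b b b b b A   (applied B -> b)
  Step 15: b b b b b b b A  =>  b b b b b b b A A   (applied A -> A A)
  Step 16: b b b b b b b A A  =>  b b b b b b b A A A   (applied A -> A A)
  Step 17: b b b b b b b A A A  =>  b b b b b b b A A A A   (applied A -> A A)
  Step 18: b b b b b b b A A A A  =>  b b b b b b b a A A A   (applied A -> a)
  Step 19: b b b b b b b a A A A  =>  b b b b b b b a a A A   (applied A -> a)
  Step 20: b b b b b b b a a A A  =>  b b b b b b b a a a A   (applied A -> a)
  Step 21: b b b b b b b a a a A  =>  b b b b b b b a a a A A   (applied A -> A A)
  Step 22: b b b b b b b a a a A A  =>  b b b b b b b a a a A A A   (applied A -> A A)
  Step 23: b b b b b b b a a a A A A  =>  b b b b b b b a a a a A A   (applied A -> a)
  Step 24: b b b b b b b a a a a A A  =>  b b b b b b b a a a a a A   (applied A -> a)
  Step 25: b b b b b b b a a a a a A  =>  b b b b b b b a a a a a a   (applied A -> a)
Final yield: b b b b b b b a a a a a a
Total rewrite steps: 25

25


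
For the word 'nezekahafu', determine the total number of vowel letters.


Scanning each character of 'nezekahafu':
  Position 1: 'n' -> consonant (running count: 0)
  Position 2: 'e' -> vowel (running count: 1)
  Position 3: 'z' -> consonant (running count: 1)
  Position 4: 'e' -> vowel (running count: 2)
  Position 5: 'k' -> consonant (running count: 2)
  Position 6: 'a' -> vowel (running count: 3)
  Position 7: 'h' -> consonant (running count: 3)
  Position 8: 'a' -> vowel (running count: 4)
  Position 9: 'f' -> consonant (running count: 4)
  Position 10: 'u' -> vowel (running count: 5)
Total vowels: 5

5


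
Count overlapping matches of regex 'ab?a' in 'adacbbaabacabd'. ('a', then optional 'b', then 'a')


Pattern: ab?a means 'a', then optional 'b', then 'a'.
Scanning 'adacbbaabacabd' position-by-position:
  Pos 0: window 'ada' -> no
  Pos 1: window 'dac' -> no
  Pos 2: window 'acb' -> no
  Pos 3: window 'cbb' -> no
  Pos 4: window 'bba' -> no
  Pos 5: window 'baa' -> no
  Pos 6: window 'aab' -> MATCH
  Pos 7: window 'aba' -> MATCH
  Pos 8: window 'bac' -> no
  Pos 9: window 'aca' -> no
  Pos 10: window 'cab' -> no
  Pos 11: window 'abd' -> no
  Pos 12: window 'bd' -> no
  Pos 13: window 'd' -> no
Total matches: 2

2


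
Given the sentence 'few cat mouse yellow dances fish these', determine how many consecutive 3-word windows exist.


Word trigrams from [7] words:
  Trigram 1: (few cat mouse)
  Trigram 2: (cat mouse yellow)
  Trigram 3: (mouse yellow dances)
  Trigram 4: (yellow dances fish)
  Trigram 5: (dances fish these)
Total word trigrams: 7 - 2 = 5

5


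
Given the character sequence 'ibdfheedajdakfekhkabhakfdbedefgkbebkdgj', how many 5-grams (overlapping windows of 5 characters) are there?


String 'ibdfheedajdakfekhkabhakfdbedefgkbebkdgj' has length L = 39.
Number of overlapping n-grams = L - n + 1
Substituting: 39 - 5 + 1 = 35

35


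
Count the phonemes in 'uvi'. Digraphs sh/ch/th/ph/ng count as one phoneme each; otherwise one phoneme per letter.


Parsing 'uvi' greedily, digraphs first:
  'u' -> vowel phoneme (phonemes so far: 1)
  'v' -> consonant phoneme (phonemes so far: 2)
  'i' -> vowel phoneme (phonemes so far: 3)
Total phonemes: 3

3


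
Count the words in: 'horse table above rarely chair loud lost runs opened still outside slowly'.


Counting words by splitting on spaces:
  Word 1: 'horse'
  Word 2: 'table'
  Word 3: 'above'
  Word 4: 'rarely'
  Word 5: 'chair'
  Word 6: 'loud'
  Word 7: 'lost'
  Word 8: 'runs'
  Word 9: 'opened'
  Word 10: 'still'
  Word 11: 'outside'
  Word 12: 'slowly'
Total words: 12

12


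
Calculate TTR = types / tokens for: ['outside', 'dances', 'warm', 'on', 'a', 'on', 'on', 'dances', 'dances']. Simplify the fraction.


Tokens: 9
Unique types: ('a', 'dances', 'on', 'outside', 'warm') = 5
TTR = 5/9
Already in lowest terms.

5/9


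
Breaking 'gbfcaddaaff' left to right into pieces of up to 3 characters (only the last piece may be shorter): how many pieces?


'gbfcaddaaff' has 11 characters.
Chunking with max size 3:
  Chunk 1: 'gbf' (positions 0-2)
  Chunk 2: 'cad' (positions 3-5)
  Chunk 3: 'daa' (positions 6-8)
  Chunk 4: 'ff' (positions 9-10)
Total chunks: ceil(11 / 3) = 4

4


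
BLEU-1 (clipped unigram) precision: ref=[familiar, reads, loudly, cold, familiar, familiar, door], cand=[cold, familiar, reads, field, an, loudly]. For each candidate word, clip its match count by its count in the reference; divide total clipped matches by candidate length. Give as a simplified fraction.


Reference word counts: {'cold': 1, 'door': 1, 'familiar': 3, 'loudly': 1, 'reads': 1}
Checking each candidate word (with clipping):
  'cold' -> in reference (ref count 1, used 1/1) -> match (matches: 1)
  'familiar' -> in reference (ref count 3, used 1/3) -> match (matches: 2)
  'reads' -> in reference (ref count 1, used 1/1) -> match (matches: 3)
  'field' -> not in reference -> no match (matches: 3)
  'an' -> not in reference -> no match (matches: 3)
  'loudly' -> in reference (ref count 1, used 1/1) -> match (matches: 4)
Clipped matches: 4, Candidate length: 6
Precision = 4/6 = 2/3

2/3


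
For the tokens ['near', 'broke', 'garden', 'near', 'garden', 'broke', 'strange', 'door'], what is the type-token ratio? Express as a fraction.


Tokens: 8
Unique types: ('broke', 'door', 'garden', 'near', 'strange') = 5
TTR = 5/8
Already in lowest terms.

5/8


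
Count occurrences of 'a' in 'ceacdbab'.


Scanning 'ceacdbab' for 'a':
  Position 2: 'a' -> MATCH (count: 1)
  Position 6: 'a' -> MATCH (count: 2)
Total occurrences of 'a': 2

2


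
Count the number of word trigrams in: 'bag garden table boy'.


Word trigrams from [4] words:
  Trigram 1: (bag garden table)
  Trigram 2: (garden table boy)
Total word trigrams: 4 - 2 = 2

2


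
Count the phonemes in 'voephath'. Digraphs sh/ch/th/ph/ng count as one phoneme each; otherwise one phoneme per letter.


Parsing 'voephath' greedily, digraphs first:
  'v' -> consonant phoneme (phonemes so far: 1)
  'o' -> vowel phoneme (phonemes so far: 2)
  'e' -> vowel phoneme (phonemes so far: 3)
  'ph' -> digraph (1 consonant phoneme) (phonemes so far: 4)
  'a' -> vowel phoneme (phonemes so far: 5)
  'th' -> digraph (1 consonant phoneme) (phonemes so far: 6)
Total phonemes: 6

6


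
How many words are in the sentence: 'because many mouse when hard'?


Counting words by splitting on spaces:
  Word 1: 'because'
  Word 2: 'many'
  Word 3: 'mouse'
  Word 4: 'when'
  Word 5: 'hard'
Total words: 5

5


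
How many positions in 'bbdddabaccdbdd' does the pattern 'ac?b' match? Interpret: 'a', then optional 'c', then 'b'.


Pattern: ac?b means 'a', then optional 'c', then 'b'.
Scanning 'bbdddabaccdbdd' position-by-position:
  Pos 0: window 'bbd' -> no
  Pos 1: window 'bdd' -> no
  Pos 2: window 'ddd' -> no
  Pos 3: window 'dda' -> no
  Pos 4: window 'dab' -> no
  Pos 5: window 'aba' -> MATCH
  Pos 6: window 'bac' -> no
  Pos 7: window 'acc' -> no
  Pos 8: window 'ccd' -> no
  Pos 9: window 'cdb' -> no
  Pos 10: window 'dbd' -> no
  Pos 11: window 'bdd' -> no
  Pos 12: window 'dd' -> no
  Pos 13: window 'd' -> no
Total matches: 1

1


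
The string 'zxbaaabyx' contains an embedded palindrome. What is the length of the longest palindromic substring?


Scanning 'zxbaaabyx' for palindromic substrings.
Substring at positions 2-6: 'baaab'.
Check: reverse('baaab') = 'baaab' -> palindrome confirmed.
Neighbouring characters ('x' / 'y') break symmetry, so it cannot extend further.
No longer palindromic substring exists; longest length = 5

5


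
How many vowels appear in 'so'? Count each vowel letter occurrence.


Scanning each character of 'so':
  Position 1: 's' -> consonant (running count: 0)
  Position 2: 'o' -> vowel (running count: 1)
Total vowels: 1

1


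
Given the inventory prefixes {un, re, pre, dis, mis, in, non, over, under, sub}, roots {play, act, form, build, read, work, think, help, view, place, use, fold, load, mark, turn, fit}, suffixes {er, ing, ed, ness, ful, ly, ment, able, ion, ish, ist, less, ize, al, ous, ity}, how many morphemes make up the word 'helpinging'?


Segmenting 'helpinging' against the inventory:
  'help' -> root (morpheme 1)
  'ing' -> suffix (morpheme 2)
  'ing' -> suffix (morpheme 3)
Total morphemes: 3

3


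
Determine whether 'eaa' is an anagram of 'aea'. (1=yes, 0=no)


Sort characters of 'eaa': 'aae'
Sort characters of 'aea': 'aae'
Sorted forms match -> they ARE anagrams
Result: 1

1


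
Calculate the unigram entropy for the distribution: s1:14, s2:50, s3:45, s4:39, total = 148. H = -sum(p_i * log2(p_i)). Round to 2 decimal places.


Computing entropy H = -sum(p_i * log2(p_i)):
  s1: p = 14/148 = 0.0946, -p*log2(p) = 0.3218
  s2: p = 50/148 = 0.3378, -p*log2(p) = 0.5289
  s3: p = 45/148 = 0.3041, -p*log2(p) = 0.5222
  s4: p = 39/148 = 0.2635, -p*log2(p) = 0.5070
H = sum of terms = 1.8799
Rounded to 2 decimals: 1.88

1.88


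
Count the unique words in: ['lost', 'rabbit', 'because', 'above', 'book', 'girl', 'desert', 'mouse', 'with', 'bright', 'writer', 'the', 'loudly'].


Listing all tokens and tracking unique types:
  Token 1: 'lost' -> NEW (unique so far: 1)
  Token 2: 'rabbit' -> NEW (unique so far: 2)
  Token 3: 'because' -> NEW (unique so far: 3)
  Token 4: 'above' -> NEW (unique so far: 4)
  Token 5: 'book' -> NEW (unique so far: 5)
  Token 6: 'girl' -> NEW (unique so far: 6)
  Token 7: 'desert' -> NEW (unique so far: 7)
  Token 8: 'mouse' -> NEW (unique so far: 8)
  Token 9: 'with' -> NEW (unique so far: 9)
  Token 10: 'bright' -> NEW (unique so far: 10)
  Token 11: 'writer' -> NEW (unique so far: 11)
  Token 12: 'the' -> NEW (unique so far: 12)
  Token 13: 'loudly' -> NEW (unique so far: 13)
Unique types: ('above', 'because', 'book', 'bright', 'desert', 'girl', 'lost', 'loudly', 'mouse', 'rabbit', 'the', 'with', 'writer')
Vocabulary size: 13

13


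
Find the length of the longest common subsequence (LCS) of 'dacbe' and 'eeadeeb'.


DP table for LCS of 'dacbe' and 'eeadeeb':
       e  e  a  d  e  e  b
    0  0  0  0  0  0  0  0
  d 0  0  0  0  1  1  1  1
  a 0  0  0  1  1  1  1  1
  c 0  0  0  1  1  1  1  1
  b 0  0  0  1  1  1  1  2
  e 0  1  1  1  1  2  2  2
LCS: 'db'
LCS length = 2

2


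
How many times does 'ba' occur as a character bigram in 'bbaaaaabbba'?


Scanning 'bbaaaaabbba' for bigram 'ba':
  Position 0: 'bb' -> no
  Position 1: 'ba' -> MATCH
  Position 2: 'aa' -> no
  Position 3: 'aa' -> no
  Position 4: 'aa' -> no
  Position 5: 'aa' -> no
  Position 6: 'ab' -> no
  Position 7: 'bb' -> no
  Position 8: 'bb' -> no
  Position 9: 'ba' -> MATCH
Total matches: 2

2


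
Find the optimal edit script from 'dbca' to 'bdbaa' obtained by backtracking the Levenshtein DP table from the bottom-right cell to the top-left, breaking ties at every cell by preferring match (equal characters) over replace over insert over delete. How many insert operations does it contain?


Edit distance = 2. Backtracking from cell (4, 5) with preference match > replace > insert > delete,
then listing the resulting alignment 'dbca' -> 'bdbaa' left to right:
  Step 1: insert 'b' [insertion #1]
  Step 2: keep 'd'
  Step 3: keep 'b'
  Step 4: replace c->a
  Step 5: keep 'a'
Total insertions: 1

1


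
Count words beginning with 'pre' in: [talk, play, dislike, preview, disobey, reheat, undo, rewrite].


Checking each word for prefix 'pre':
  'talk' -> no (count: 0)
  'play' -> no (count: 0)
  'dislike' -> no (count: 0)
  'preview' -> YES, starts with 'pre' (count: 1)
  'disobey' -> no (count: 1)
  'reheat' -> no (count: 1)
  'undo' -> no (count: 1)
  'rewrite' -> no (count: 1)
Total with prefix 'pre': 1

1


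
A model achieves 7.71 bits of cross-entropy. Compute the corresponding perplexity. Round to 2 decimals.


Perplexity formula: PP = 2^H
H = 7.71
PP = 2^7.71
Decompose: 2^7.71 = 2^7 * 2^0.71
2^7 = 128, 2^0.71 ~ 1.6358041
PP ~ 128 * 1.6358041 = 209.3829248
Rounded to 2 decimals: 209.38

209.38


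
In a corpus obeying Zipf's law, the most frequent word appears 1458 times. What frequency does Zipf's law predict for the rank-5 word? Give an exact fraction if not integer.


Zipf's law: freq(rank) = f1 / rank
f1 = 1458, rank = 5
freq = 1458 / 5
GCD(1458, 5) = 1
Simplified: 1458/5

1458/5


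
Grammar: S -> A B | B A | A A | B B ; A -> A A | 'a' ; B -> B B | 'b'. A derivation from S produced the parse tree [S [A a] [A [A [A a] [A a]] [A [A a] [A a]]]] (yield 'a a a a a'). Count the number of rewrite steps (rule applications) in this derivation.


Every bracketed nonterminal node [X ...] in the tree is produced by exactly one rule application.
Reading the tree off as a leftmost derivation:
  Step 1: S  =>  A A   (applied S -> A A)
  Step 2: A A  =>  a A   (applied A -> a)
  Step 3: a A  =>  a A A   (applied A -> A A)
  Step 4: a A A  =>  a A A A   (applied A -> A A)
  Step 5: a A A A  =>  a a A A   (applied A -> a)
  Step 6: a a A A  =>  a a a A   (applied A -> a)
  Step 7: a a a A  =>  a a a A A   (applied A -> A A)
  Step 8: a a a A A  =>  a a a a A   (applied A -> a)
  Step 9: a a a a A  =>  a a a a a   (applied A -> a)
Final yield: a a a a a
Total rewrite steps: 9

9


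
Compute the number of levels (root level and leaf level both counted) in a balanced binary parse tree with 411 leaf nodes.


In a balanced binary tree with n leaves the deepest leaf is ceil(log2(n)) edges below the root,
so counting node levels inclusive of root and leaves gives ceil(log2(n)) + 1 levels.
log2(411) = 8.6830
ceil(8.6830) = 9
levels = 9 + 1 = 10

10


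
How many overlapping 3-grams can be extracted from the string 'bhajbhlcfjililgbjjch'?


String 'bhajbhlcfjililgbjjch' has length L = 20.
Number of overlapping n-grams = L - n + 1
Substituting: 20 - 3 + 1 = 18

18


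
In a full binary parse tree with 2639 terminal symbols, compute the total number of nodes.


Leaf nodes (terminals): 2639
Internal nodes = n - 1 = 2639 - 1 = 2638
Total = leaves + internal = 2639 + 2638 = 5277

5277


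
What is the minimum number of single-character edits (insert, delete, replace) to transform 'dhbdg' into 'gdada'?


Building DP table for s1='dhbdg' (len 5) and s2='gdada' (len 5):
       g  d  a  d  a
    0  1  2  3  4  5
  d 1  1  1  2  3  4
  h 2  2  2  2  3  4
  b 3  3  3  3  3  4
  d 4  4  3  4  3  4
  g 5  4  4  4  4  4
Edit distance = dp[5][5] = 4

4


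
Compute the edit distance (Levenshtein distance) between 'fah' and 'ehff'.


Building DP table for s1='fah' (len 3) and s2='ehff' (len 4):
       e  h  f  f
    0  1  2  3  4
  f 1  1  2  2  3
  a 2  2  2  3  3
  h 3  3  2  3  4
Edit distance = dp[3][4] = 4

4


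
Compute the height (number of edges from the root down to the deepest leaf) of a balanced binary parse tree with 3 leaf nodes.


In a balanced binary tree with n leaves the deepest leaf is ceil(log2(n)) edges below the root.
log2(3) = 1.5850
ceil(1.5850) = 2
height (edges) = 2

2


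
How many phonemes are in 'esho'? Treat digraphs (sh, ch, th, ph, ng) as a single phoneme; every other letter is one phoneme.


Parsing 'esho' greedily, digraphs first:
  'e' -> vowel phoneme (phonemes so far: 1)
  'sh' -> digraph (1 consonant phoneme) (phonemes so far: 2)
  'o' -> vowel phoneme (phonemes so far: 3)
Total phonemes: 3

3


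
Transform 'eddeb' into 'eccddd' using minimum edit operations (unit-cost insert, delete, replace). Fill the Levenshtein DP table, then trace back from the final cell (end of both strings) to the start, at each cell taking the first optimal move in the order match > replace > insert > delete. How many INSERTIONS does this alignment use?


Edit distance = 4. Backtracking from cell (5, 6) with preference match > replace > insert > delete,
then listing the resulting alignment 'eddeb' -> 'eccddd' left to right:
  Step 1: keep 'e'
  Step 2: insert 'c' [insertion #1]
  Step 3: replace d->c
  Step 4: keep 'd'
  Step 5: replace e->d
  Step 6: replace b->d
Total insertions: 1

1


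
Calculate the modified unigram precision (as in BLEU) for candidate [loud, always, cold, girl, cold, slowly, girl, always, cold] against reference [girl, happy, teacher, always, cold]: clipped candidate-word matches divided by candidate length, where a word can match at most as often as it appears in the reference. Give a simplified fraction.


Reference word counts: {'always': 1, 'cold': 1, 'girl': 1, 'happy': 1, 'teacher': 1}
Checking each candidate word (with clipping):
  'loud' -> not in reference -> no match (matches: 0)
  'always' -> in reference (ref count 1, used 1/1) -> match (matches: 1)
  'cold' -> in reference (ref count 1, used 1/1) -> match (matches: 2)
  'girl' -> in reference (ref count 1, used 1/1) -> match (matches: 3)
  'cold' -> ref count 1 already used up (1/1) -> clipped, no match (matches: 3)
  'slowly' -> not in reference -> no match (matches: 3)
  'girl' -> ref count 1 already used up (1/1) -> clipped, no match (matches: 3)
  'always' -> ref count 1 already used up (1/1) -> clipped, no match (matches: 3)
  'cold' -> ref count 1 already used up (1/1) -> clipped, no match (matches: 3)
Clipped matches: 3, Candidate length: 9
Precision = 3/9 = 1/3

1/3


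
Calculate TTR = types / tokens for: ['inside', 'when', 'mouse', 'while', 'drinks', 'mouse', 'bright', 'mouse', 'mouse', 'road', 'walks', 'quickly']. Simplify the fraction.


Tokens: 12
Unique types: ('bright', 'drinks', 'inside', 'mouse', 'quickly', 'road', 'walks', 'when', 'while') = 9
TTR = 9/12
Simplify: divide both by 3 -> 3/4
TTR = 3/4

3/4


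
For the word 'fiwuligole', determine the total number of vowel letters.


Scanning each character of 'fiwuligole':
  Position 1: 'f' -> consonant (running count: 0)
  Position 2: 'i' -> vowel (running count: 1)
  Position 3: 'w' -> consonant (running count: 1)
  Position 4: 'u' -> vowel (running count: 2)
  Position 5: 'l' -> consonant (running count: 2)
  Position 6: 'i' -> vowel (running count: 3)
  Position 7: 'g' -> consonant (running count: 3)
  Position 8: 'o' -> vowel (running count: 4)
  Position 9: 'l' -> consonant (running count: 4)
  Position 10: 'e' -> vowel (running count: 5)
Total vowels: 5

5


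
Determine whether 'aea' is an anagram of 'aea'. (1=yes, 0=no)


Sort characters of 'aea': 'aae'
Sort characters of 'aea': 'aae'
Sorted forms match -> they ARE anagrams
Result: 1

1


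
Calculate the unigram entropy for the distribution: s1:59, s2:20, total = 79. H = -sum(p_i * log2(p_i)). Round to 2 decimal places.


Computing entropy H = -sum(p_i * log2(p_i)):
  s1: p = 59/79 = 0.7468, -p*log2(p) = 0.3145
  s2: p = 20/79 = 0.2532, -p*log2(p) = 0.5017
H = sum of terms = 0.8162
Rounded to 2 decimals: 0.82

0.82


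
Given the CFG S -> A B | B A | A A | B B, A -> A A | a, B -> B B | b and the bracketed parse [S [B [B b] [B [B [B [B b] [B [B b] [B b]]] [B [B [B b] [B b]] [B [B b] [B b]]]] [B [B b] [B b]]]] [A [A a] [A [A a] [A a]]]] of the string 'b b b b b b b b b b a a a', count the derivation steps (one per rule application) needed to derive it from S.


Every bracketed nonterminal node [X ...] in the tree is produced by exactly one rule application.
Reading the tree off as a leftmost derivation:
  Step 1: S  =>  B A   (applied S -> B A)
  Step 2: B A  =>  B B A   (applied B -> B B)
  Step 3: B B A  =>  b B A   (applied B -> b)
  Step 4: b B A  =>  b B B A   (applied B -> B B)
  Step 5: b B B A  =>  b B B B A   (applied B -> B B)
  Step 6: b B B B A  =>  b B B B B A   (applied B -> B B)
  Step 7: b B B B B A  =>  b b B B B A   (applied B -> b)
  Step 8: b b B B B A  =>  b b B B B B A   (applied B -> B B)
  Step 9: b b B B B B A  =>  b b b B B B A   (applied B -> b)
  Step 10: b b b B B B A  =>  b b b b B B A   (applied B -> b)
  Step 11: b b b b B B A  =>  b b b b B B B A   (applied B -> B B)
  Step 12: b b b b B B B A  =>  b b b b B B B B A   (applied B -> B B)
  Step 13: b b b b B B B B A  =>  b b b b b B B B A   (applied B -> b)
  Step 14: b b b b b B B B A  =>  b b b b b b B B A   (applied B -> b)
  Step 15: b b b b b b B B A  =>  b b b b b b B B B A   (applied B -> B B)
  Step 16: b b b b b b B B B A  =>  b b b b b b b B B A   (applied B -> b)
  Step 17: b b b b b b b B B A  =>  b b b b b b b b B A   (applied B -> b)
  Step 18: b b b b b b b b B A  =>  b b b b b b b b B B A   (applied B -> B B)
  Step 19: b b b b b b b b B B A  =>  b b b b b b b b b B A   (applied B -> b)
  Step 20: b b b b b b b b b B A  =>  b b b b b b b b b b A   (applied B -> b)
  Step 21: b b b b b b b b b b A  =>  b b b b b b b b b b A A   (applied A -> A A)
  Step 22: b b b b b b b b b b A A  =>  b b b b b b b b b b a A   (applied A -> a)
  Step 23: b b b b b b b b b b a A  =>  b b b b b b b b b b a A A   (applied A -> A A)
  Step 24: b b b b b b b b b b a A A  =>  b b b b b b b b b b a a A   (applied A -> a)
  Step 25: b b b b b b b b b b a a A  =>  b b b b b b b b b b a a a   (applied A -> a)
Final yield: b b b b b b b b b b a a a
Total rewrite steps: 25

25


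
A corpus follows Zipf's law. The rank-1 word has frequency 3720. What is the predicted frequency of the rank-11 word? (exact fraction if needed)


Zipf's law: freq(rank) = f1 / rank
f1 = 3720, rank = 11
freq = 3720 / 11
GCD(3720, 11) = 1
Simplified: 3720/11

3720/11


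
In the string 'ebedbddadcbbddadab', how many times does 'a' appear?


Scanning 'ebedbddadcbbddadab' for 'a':
  Position 7: 'a' -> MATCH (count: 1)
  Position 14: 'a' -> MATCH (count: 2)
  Position 16: 'a' -> MATCH (count: 3)
Total occurrences of 'a': 3

3


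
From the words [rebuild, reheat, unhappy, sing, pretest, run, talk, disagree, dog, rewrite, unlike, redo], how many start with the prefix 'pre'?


Checking each word for prefix 'pre':
  'rebuild' -> no (count: 0)
  'reheat' -> no (count: 0)
  'unhappy' -> no (count: 0)
  'sing' -> no (count: 0)
  'pretest' -> YES, starts with 'pre' (count: 1)
  'run' -> no (count: 1)
  'talk' -> no (count: 1)
  'disagree' -> no (count: 1)
  'dog' -> no (count: 1)
  'rewrite' -> no (count: 1)
  'unlike' -> no (count: 1)
  'redo' -> no (count: 1)
Total with prefix 'pre': 1

1


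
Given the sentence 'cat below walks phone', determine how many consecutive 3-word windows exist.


Word trigrams from [4] words:
  Trigram 1: (cat below walks)
  Trigram 2: (below walks phone)
Total word trigrams: 4 - 2 = 2

2


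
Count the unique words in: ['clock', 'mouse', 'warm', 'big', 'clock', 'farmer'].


Listing all tokens and tracking unique types:
  Token 1: 'clock' -> NEW (unique so far: 1)
  Token 2: 'mouse' -> NEW (unique so far: 2)
  Token 3: 'warm' -> NEW (unique so far: 3)
  Token 4: 'big' -> NEW (unique so far: 4)
  Token 5: 'clock' -> duplicate (unique so far: 4)
  Token 6: 'farmer' -> NEW (unique so far: 5)
Unique types: ('big', 'clock', 'farmer', 'mouse', 'warm')
Vocabulary size: 5

5


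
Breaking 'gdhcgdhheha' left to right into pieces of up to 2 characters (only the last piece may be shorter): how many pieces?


'gdhcgdhheha' has 11 characters.
Chunking with max size 2:
  Chunk 1: 'gd' (positions 0-1)
  Chunk 2: 'hc' (positions 2-3)
  Chunk 3: 'gd' (positions 4-5)
  Chunk 4: 'hh' (positions 6-7)
  Chunk 5: 'eh' (positions 8-9)
  Chunk 6: 'a' (positions 10-10)
Total chunks: ceil(11 / 2) = 6

6


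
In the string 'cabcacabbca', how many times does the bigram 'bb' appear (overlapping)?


Scanning 'cabcacabbca' for bigram 'bb':
  Position 0: 'ca' -> no
  Position 1: 'ab' -> no
  Position 2: 'bc' -> no
  Position 3: 'ca' -> no
  Position 4: 'ac' -> no
  Position 5: 'ca' -> no
  Position 6: 'ab' -> no
  Position 7: 'bb' -> MATCH
  Position 8: 'bc' -> no
  Position 9: 'ca' -> no
Total matches: 1

1


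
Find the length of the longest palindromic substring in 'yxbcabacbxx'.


Scanning 'yxbcabacbxx' for palindromic substrings.
Substring at positions 1-9: 'xbcabacbx'.
Check: reverse('xbcabacbx') = 'xbcabacbx' -> palindrome confirmed.
Neighbouring characters ('y' / 'x') break symmetry, so it cannot extend further.
No longer palindromic substring exists; longest length = 9

9


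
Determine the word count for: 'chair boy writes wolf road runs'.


Counting words by splitting on spaces:
  Word 1: 'chair'
  Word 2: 'boy'
  Word 3: 'writes'
  Word 4: 'wolf'
  Word 5: 'road'
  Word 6: 'runs'
Total words: 6

6
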